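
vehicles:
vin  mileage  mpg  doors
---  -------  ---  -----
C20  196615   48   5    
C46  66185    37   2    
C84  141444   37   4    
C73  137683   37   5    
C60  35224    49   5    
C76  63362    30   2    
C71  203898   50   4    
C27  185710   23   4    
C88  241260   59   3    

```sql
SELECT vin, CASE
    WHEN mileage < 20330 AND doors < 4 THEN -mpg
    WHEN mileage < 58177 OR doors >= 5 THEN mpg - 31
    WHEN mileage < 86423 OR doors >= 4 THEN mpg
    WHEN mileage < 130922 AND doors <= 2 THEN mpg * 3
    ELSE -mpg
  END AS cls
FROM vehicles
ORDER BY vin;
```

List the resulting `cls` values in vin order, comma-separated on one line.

vin=C20: mileage < 58177 OR doors >= 5 → 17
vin=C27: mileage < 86423 OR doors >= 4 → 23
vin=C46: mileage < 86423 OR doors >= 4 → 37
vin=C60: mileage < 58177 OR doors >= 5 → 18
vin=C71: mileage < 86423 OR doors >= 4 → 50
vin=C73: mileage < 58177 OR doors >= 5 → 6
vin=C76: mileage < 86423 OR doors >= 4 → 30
vin=C84: mileage < 86423 OR doors >= 4 → 37
vin=C88: ELSE → -59

17, 23, 37, 18, 50, 6, 30, 37, -59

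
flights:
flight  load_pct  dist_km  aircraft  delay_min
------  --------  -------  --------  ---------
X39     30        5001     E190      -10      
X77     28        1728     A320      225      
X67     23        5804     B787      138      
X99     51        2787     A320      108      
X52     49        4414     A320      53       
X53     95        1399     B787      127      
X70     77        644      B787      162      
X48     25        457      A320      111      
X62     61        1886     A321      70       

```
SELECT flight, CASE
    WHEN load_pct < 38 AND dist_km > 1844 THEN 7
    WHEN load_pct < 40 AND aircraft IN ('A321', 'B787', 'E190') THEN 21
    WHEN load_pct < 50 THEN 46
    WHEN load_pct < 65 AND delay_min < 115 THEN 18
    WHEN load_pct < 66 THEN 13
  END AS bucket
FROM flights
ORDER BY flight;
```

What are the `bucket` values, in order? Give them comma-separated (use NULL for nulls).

7, 46, 46, NULL, 18, 7, NULL, 46, 18

flight=X39: load_pct < 38 AND dist_km > 1844 → 7
flight=X48: load_pct < 50 → 46
flight=X52: load_pct < 50 → 46
flight=X53: (no match → NULL) → NULL
flight=X62: load_pct < 65 AND delay_min < 115 → 18
flight=X67: load_pct < 38 AND dist_km > 1844 → 7
flight=X70: (no match → NULL) → NULL
flight=X77: load_pct < 50 → 46
flight=X99: load_pct < 65 AND delay_min < 115 → 18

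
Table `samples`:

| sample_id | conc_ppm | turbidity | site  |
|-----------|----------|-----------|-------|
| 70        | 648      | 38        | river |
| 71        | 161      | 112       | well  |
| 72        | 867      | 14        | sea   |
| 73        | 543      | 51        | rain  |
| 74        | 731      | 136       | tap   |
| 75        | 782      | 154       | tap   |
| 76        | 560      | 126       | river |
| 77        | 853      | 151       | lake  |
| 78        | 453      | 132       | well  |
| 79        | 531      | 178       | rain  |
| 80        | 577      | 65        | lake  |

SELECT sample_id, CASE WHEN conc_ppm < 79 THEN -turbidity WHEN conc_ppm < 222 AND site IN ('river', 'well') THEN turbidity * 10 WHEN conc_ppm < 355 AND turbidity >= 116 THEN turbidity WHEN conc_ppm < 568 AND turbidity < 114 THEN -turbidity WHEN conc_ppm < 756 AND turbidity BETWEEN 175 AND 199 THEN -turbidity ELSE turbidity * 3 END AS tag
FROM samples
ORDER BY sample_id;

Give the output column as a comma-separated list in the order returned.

114, 1120, 42, -51, 408, 462, 378, 453, 396, -178, 195

sample_id=70: ELSE → 114
sample_id=71: conc_ppm < 222 AND site IN ('river', 'well') → 1120
sample_id=72: ELSE → 42
sample_id=73: conc_ppm < 568 AND turbidity < 114 → -51
sample_id=74: ELSE → 408
sample_id=75: ELSE → 462
sample_id=76: ELSE → 378
sample_id=77: ELSE → 453
sample_id=78: ELSE → 396
sample_id=79: conc_ppm < 756 AND turbidity BETWEEN 175 AND 199 → -178
sample_id=80: ELSE → 195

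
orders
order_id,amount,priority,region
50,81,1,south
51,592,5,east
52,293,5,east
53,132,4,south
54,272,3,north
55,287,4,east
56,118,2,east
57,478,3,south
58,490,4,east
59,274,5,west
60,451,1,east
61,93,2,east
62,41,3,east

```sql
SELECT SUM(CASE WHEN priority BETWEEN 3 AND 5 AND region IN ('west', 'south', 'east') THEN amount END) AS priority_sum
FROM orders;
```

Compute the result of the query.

order_id=50: ✗
order_id=51: ✓ → 592
order_id=52: ✓ → 293
order_id=53: ✓ → 132
order_id=54: ✗
order_id=55: ✓ → 287
order_id=56: ✗
order_id=57: ✓ → 478
order_id=58: ✓ → 490
order_id=59: ✓ → 274
order_id=60: ✗
order_id=61: ✗
order_id=62: ✓ → 41
priority_sum = 592 + 293 + 132 + 287 + 478 + 490 + 274 + 41 = 2587

2587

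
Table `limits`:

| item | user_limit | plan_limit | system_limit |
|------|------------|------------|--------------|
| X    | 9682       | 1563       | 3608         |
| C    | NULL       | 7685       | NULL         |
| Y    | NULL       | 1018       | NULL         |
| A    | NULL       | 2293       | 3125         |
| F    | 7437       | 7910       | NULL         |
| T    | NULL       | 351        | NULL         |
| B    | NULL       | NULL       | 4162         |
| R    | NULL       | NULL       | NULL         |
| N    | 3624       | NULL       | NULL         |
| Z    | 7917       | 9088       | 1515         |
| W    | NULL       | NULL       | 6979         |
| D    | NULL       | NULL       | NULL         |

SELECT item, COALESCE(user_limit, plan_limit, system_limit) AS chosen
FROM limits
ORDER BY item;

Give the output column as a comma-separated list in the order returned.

2293, 4162, 7685, NULL, 7437, 3624, NULL, 351, 6979, 9682, 1018, 7917

item=A: user_limit=NULL, plan_limit=2293 → 2293
item=B: user_limit=NULL, plan_limit=NULL, system_limit=4162 → 4162
item=C: user_limit=NULL, plan_limit=7685 → 7685
item=D: user_limit=NULL, plan_limit=NULL, system_limit=NULL (all NULL) → NULL
item=F: user_limit=7437 → 7437
item=N: user_limit=3624 → 3624
item=R: user_limit=NULL, plan_limit=NULL, system_limit=NULL (all NULL) → NULL
item=T: user_limit=NULL, plan_limit=351 → 351
item=W: user_limit=NULL, plan_limit=NULL, system_limit=6979 → 6979
item=X: user_limit=9682 → 9682
item=Y: user_limit=NULL, plan_limit=1018 → 1018
item=Z: user_limit=7917 → 7917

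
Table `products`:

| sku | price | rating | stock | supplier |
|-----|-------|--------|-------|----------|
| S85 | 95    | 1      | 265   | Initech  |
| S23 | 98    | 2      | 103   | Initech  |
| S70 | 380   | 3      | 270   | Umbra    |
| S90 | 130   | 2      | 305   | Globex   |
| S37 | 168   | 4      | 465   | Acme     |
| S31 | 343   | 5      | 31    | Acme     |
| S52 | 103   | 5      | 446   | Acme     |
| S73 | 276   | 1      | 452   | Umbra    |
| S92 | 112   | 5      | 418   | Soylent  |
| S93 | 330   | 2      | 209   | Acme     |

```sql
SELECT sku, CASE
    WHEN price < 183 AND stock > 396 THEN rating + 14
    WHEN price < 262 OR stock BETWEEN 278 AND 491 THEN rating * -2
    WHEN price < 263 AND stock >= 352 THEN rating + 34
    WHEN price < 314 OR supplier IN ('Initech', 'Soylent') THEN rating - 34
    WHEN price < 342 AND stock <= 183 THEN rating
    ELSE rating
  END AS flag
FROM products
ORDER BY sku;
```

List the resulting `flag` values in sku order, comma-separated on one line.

sku=S23: price < 262 OR stock BETWEEN 278 AND 491 → -4
sku=S31: ELSE → 5
sku=S37: price < 183 AND stock > 396 → 18
sku=S52: price < 183 AND stock > 396 → 19
sku=S70: ELSE → 3
sku=S73: price < 262 OR stock BETWEEN 278 AND 491 → -2
sku=S85: price < 262 OR stock BETWEEN 278 AND 491 → -2
sku=S90: price < 262 OR stock BETWEEN 278 AND 491 → -4
sku=S92: price < 183 AND stock > 396 → 19
sku=S93: ELSE → 2

-4, 5, 18, 19, 3, -2, -2, -4, 19, 2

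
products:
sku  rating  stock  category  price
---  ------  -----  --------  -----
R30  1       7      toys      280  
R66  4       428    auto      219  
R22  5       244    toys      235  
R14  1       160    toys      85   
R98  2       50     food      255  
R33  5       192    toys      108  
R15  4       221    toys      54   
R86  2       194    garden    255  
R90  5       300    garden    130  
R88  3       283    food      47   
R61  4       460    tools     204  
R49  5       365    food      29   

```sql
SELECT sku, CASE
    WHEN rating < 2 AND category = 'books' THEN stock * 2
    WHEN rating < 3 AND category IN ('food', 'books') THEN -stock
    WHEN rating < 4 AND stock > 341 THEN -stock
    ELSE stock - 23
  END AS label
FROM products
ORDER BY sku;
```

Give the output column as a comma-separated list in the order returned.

sku=R14: ELSE → 137
sku=R15: ELSE → 198
sku=R22: ELSE → 221
sku=R30: ELSE → -16
sku=R33: ELSE → 169
sku=R49: ELSE → 342
sku=R61: ELSE → 437
sku=R66: ELSE → 405
sku=R86: ELSE → 171
sku=R88: ELSE → 260
sku=R90: ELSE → 277
sku=R98: rating < 3 AND category IN ('food', 'books') → -50

137, 198, 221, -16, 169, 342, 437, 405, 171, 260, 277, -50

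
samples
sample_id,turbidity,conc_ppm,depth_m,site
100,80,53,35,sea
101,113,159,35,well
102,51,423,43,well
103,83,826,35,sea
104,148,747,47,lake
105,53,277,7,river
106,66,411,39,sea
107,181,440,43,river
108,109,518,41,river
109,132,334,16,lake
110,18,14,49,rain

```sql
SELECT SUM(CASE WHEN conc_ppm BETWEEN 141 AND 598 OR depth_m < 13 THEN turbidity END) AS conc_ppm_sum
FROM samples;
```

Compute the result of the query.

sample_id=100: ✗
sample_id=101: ✓ → 113
sample_id=102: ✓ → 51
sample_id=103: ✗
sample_id=104: ✗
sample_id=105: ✓ → 53
sample_id=106: ✓ → 66
sample_id=107: ✓ → 181
sample_id=108: ✓ → 109
sample_id=109: ✓ → 132
sample_id=110: ✗
conc_ppm_sum = 113 + 51 + 53 + 66 + 181 + 109 + 132 = 705

705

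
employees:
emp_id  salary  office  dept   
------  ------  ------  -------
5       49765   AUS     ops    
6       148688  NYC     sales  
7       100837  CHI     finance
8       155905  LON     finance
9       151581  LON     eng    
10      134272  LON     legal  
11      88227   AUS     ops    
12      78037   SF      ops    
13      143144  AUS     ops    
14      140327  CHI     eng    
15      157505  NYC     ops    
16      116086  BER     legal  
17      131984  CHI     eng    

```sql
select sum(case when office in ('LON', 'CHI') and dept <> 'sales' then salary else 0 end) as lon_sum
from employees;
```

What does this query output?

emp_id=5: ✗
emp_id=6: ✗
emp_id=7: ✓ → 100837
emp_id=8: ✓ → 155905
emp_id=9: ✓ → 151581
emp_id=10: ✓ → 134272
emp_id=11: ✗
emp_id=12: ✗
emp_id=13: ✗
emp_id=14: ✓ → 140327
emp_id=15: ✗
emp_id=16: ✗
emp_id=17: ✓ → 131984
lon_sum = 100837 + 155905 + 151581 + 134272 + 140327 + 131984 = 814906

814906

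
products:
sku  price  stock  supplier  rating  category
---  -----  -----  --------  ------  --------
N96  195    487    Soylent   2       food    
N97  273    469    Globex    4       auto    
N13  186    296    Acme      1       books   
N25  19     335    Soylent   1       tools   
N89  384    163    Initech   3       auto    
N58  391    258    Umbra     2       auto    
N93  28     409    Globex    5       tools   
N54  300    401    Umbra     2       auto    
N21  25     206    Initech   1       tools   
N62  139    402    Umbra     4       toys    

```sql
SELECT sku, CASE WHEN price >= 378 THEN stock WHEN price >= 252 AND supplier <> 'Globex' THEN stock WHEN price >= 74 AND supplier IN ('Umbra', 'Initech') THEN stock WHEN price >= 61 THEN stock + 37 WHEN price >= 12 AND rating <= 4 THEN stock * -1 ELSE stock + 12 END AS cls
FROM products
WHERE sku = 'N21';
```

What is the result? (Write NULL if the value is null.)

-206

sku = N21: price=25, stock=206, supplier=Initech, rating=1, category=tools.
price >= 378 → false
price >= 252 AND supplier <> 'Globex' → false
price >= 74 AND supplier IN ('Umbra', 'Initech') → false
price >= 61 → false
price >= 12 AND rating <= 4 → true → -206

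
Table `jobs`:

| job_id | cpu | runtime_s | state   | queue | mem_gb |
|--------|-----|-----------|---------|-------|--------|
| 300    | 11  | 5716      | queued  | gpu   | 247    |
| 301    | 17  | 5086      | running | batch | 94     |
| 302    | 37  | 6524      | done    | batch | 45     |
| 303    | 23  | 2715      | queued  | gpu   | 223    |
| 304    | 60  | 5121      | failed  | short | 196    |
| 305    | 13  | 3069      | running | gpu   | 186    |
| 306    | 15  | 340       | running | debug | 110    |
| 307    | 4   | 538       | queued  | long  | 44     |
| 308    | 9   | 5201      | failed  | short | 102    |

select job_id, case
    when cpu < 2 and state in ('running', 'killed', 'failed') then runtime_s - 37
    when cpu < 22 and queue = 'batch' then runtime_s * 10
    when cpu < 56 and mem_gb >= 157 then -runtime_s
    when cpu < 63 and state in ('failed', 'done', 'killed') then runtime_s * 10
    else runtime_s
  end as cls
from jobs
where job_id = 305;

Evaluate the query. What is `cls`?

-3069

job_id = 305: cpu=13, runtime_s=3069, state=running, queue=gpu, mem_gb=186.
cpu < 2 and state in ('running', 'killed', 'failed') → false
cpu < 22 and queue = 'batch' → false
cpu < 56 and mem_gb >= 157 → true → -3069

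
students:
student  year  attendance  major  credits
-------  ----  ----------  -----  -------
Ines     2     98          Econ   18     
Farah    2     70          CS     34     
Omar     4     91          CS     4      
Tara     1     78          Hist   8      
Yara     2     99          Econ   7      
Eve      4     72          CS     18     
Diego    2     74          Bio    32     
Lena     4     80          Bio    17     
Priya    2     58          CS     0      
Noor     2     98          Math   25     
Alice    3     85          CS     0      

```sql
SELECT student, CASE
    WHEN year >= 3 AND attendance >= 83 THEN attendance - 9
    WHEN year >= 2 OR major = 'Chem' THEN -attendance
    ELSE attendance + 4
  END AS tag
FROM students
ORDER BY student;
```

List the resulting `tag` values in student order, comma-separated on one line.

student=Alice: year >= 3 AND attendance >= 83 → 76
student=Diego: year >= 2 OR major = 'Chem' → -74
student=Eve: year >= 2 OR major = 'Chem' → -72
student=Farah: year >= 2 OR major = 'Chem' → -70
student=Ines: year >= 2 OR major = 'Chem' → -98
student=Lena: year >= 2 OR major = 'Chem' → -80
student=Noor: year >= 2 OR major = 'Chem' → -98
student=Omar: year >= 3 AND attendance >= 83 → 82
student=Priya: year >= 2 OR major = 'Chem' → -58
student=Tara: ELSE → 82
student=Yara: year >= 2 OR major = 'Chem' → -99

76, -74, -72, -70, -98, -80, -98, 82, -58, 82, -99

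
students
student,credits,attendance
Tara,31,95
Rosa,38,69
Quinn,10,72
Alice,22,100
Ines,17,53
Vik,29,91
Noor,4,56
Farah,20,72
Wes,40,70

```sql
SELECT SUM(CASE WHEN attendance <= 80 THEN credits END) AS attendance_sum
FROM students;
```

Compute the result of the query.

student=Tara: ✗
student=Rosa: ✓ → 38
student=Quinn: ✓ → 10
student=Alice: ✗
student=Ines: ✓ → 17
student=Vik: ✗
student=Noor: ✓ → 4
student=Farah: ✓ → 20
student=Wes: ✓ → 40
attendance_sum = 38 + 10 + 17 + 4 + 20 + 40 = 129

129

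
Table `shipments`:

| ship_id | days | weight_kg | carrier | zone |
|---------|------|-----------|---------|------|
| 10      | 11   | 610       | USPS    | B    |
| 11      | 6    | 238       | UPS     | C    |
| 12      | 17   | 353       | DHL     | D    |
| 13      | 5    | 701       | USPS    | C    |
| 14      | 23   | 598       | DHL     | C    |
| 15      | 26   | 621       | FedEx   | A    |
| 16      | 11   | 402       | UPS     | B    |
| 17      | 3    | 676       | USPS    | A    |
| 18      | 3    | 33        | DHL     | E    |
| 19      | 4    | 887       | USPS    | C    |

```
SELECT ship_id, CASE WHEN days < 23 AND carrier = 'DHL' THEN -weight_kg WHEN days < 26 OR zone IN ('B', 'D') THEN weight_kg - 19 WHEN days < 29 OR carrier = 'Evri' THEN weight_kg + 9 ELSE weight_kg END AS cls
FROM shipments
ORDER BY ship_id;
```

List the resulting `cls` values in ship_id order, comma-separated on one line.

ship_id=10: days < 26 OR zone IN ('B', 'D') → 591
ship_id=11: days < 26 OR zone IN ('B', 'D') → 219
ship_id=12: days < 23 AND carrier = 'DHL' → -353
ship_id=13: days < 26 OR zone IN ('B', 'D') → 682
ship_id=14: days < 26 OR zone IN ('B', 'D') → 579
ship_id=15: days < 29 OR carrier = 'Evri' → 630
ship_id=16: days < 26 OR zone IN ('B', 'D') → 383
ship_id=17: days < 26 OR zone IN ('B', 'D') → 657
ship_id=18: days < 23 AND carrier = 'DHL' → -33
ship_id=19: days < 26 OR zone IN ('B', 'D') → 868

591, 219, -353, 682, 579, 630, 383, 657, -33, 868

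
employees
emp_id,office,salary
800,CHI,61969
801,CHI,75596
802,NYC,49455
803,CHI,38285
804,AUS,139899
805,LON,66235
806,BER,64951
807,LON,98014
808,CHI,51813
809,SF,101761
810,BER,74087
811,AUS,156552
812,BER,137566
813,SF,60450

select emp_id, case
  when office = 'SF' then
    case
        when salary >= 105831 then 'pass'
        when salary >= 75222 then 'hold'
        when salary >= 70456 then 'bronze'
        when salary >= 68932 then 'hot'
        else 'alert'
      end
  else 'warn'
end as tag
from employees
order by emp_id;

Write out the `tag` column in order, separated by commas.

emp_id=800: office='CHI' → outer ELSE → warn
emp_id=801: office='CHI' → outer ELSE → warn
emp_id=802: office='NYC' → outer ELSE → warn
emp_id=803: office='CHI' → outer ELSE → warn
emp_id=804: office='AUS' → outer ELSE → warn
emp_id=805: office='LON' → outer ELSE → warn
emp_id=806: office='BER' → outer ELSE → warn
emp_id=807: office='LON' → outer ELSE → warn
emp_id=808: office='CHI' → outer ELSE → warn
emp_id=809: office='SF' → inner[salary >= 75222] → hold
emp_id=810: office='BER' → outer ELSE → warn
emp_id=811: office='AUS' → outer ELSE → warn
emp_id=812: office='BER' → outer ELSE → warn
emp_id=813: office='SF' → inner[ELSE] → alert

warn, warn, warn, warn, warn, warn, warn, warn, warn, hold, warn, warn, warn, alert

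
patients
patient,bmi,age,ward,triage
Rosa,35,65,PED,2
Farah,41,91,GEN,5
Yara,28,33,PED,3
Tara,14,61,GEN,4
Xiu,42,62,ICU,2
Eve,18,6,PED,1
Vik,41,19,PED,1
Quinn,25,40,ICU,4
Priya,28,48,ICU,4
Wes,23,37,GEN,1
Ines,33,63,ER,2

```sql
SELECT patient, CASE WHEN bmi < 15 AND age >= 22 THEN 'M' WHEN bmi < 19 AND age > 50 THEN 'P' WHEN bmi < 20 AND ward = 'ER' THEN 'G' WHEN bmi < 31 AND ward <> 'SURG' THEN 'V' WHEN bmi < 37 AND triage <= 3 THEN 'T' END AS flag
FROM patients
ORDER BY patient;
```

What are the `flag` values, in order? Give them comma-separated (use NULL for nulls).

patient=Eve: bmi < 31 AND ward <> 'SURG' → V
patient=Farah: (no match → NULL) → NULL
patient=Ines: bmi < 37 AND triage <= 3 → T
patient=Priya: bmi < 31 AND ward <> 'SURG' → V
patient=Quinn: bmi < 31 AND ward <> 'SURG' → V
patient=Rosa: bmi < 37 AND triage <= 3 → T
patient=Tara: bmi < 15 AND age >= 22 → M
patient=Vik: (no match → NULL) → NULL
patient=Wes: bmi < 31 AND ward <> 'SURG' → V
patient=Xiu: (no match → NULL) → NULL
patient=Yara: bmi < 31 AND ward <> 'SURG' → V

V, NULL, T, V, V, T, M, NULL, V, NULL, V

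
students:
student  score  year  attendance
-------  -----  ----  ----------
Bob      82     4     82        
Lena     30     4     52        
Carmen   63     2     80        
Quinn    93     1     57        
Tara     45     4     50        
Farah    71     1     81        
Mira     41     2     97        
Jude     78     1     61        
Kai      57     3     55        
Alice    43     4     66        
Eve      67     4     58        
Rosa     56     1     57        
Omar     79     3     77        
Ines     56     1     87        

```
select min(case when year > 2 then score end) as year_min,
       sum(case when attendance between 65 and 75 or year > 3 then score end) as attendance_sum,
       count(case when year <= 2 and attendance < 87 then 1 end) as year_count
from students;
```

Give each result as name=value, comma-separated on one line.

year_min=30, attendance_sum=267, year_count=5

[year_min: year > 2]
student=Bob: ✓ → 82
student=Lena: ✓ → 30
student=Carmen: ✗
student=Quinn: ✗
student=Tara: ✓ → 45
student=Farah: ✗
student=Mira: ✗
student=Jude: ✗
student=Kai: ✓ → 57
student=Alice: ✓ → 43
student=Eve: ✓ → 67
student=Rosa: ✗
student=Omar: ✓ → 79
student=Ines: ✗
year_min = MIN(82, 30, 45, 57, 43, 67, 79) = 30
—
[attendance_sum: attendance between 65 and 75 or year > 3]
student=Bob: ✓ → 82
student=Lena: ✓ → 30
student=Carmen: ✗
student=Quinn: ✗
student=Tara: ✓ → 45
student=Farah: ✗
student=Mira: ✗
student=Jude: ✗
student=Kai: ✗
student=Alice: ✓ → 43
student=Eve: ✓ → 67
student=Rosa: ✗
student=Omar: ✗
student=Ines: ✗
attendance_sum = 82 + 30 + 45 + 43 + 67 = 267
—
[year_count: year <= 2 and attendance < 87]
student=Bob: ✗
student=Lena: ✗
student=Carmen: ✓ → 1
student=Quinn: ✓ → 1
student=Tara: ✗
student=Farah: ✓ → 1
student=Mira: ✗
student=Jude: ✓ → 1
student=Kai: ✗
student=Alice: ✗
student=Eve: ✗
student=Rosa: ✓ → 1
student=Omar: ✗
student=Ines: ✗
year_count = COUNT(1, 1, 1, 1, 1) = 5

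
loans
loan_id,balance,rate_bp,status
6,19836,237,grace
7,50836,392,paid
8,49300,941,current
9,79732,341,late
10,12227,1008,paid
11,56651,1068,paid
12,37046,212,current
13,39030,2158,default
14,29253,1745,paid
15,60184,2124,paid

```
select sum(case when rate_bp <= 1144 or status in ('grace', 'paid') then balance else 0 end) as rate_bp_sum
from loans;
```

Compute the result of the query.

395065

loan_id=6: ✓ → 19836
loan_id=7: ✓ → 50836
loan_id=8: ✓ → 49300
loan_id=9: ✓ → 79732
loan_id=10: ✓ → 12227
loan_id=11: ✓ → 56651
loan_id=12: ✓ → 37046
loan_id=13: ✗
loan_id=14: ✓ → 29253
loan_id=15: ✓ → 60184
rate_bp_sum = 19836 + 50836 + 49300 + 79732 + 12227 + 56651 + 37046 + 29253 + 60184 = 395065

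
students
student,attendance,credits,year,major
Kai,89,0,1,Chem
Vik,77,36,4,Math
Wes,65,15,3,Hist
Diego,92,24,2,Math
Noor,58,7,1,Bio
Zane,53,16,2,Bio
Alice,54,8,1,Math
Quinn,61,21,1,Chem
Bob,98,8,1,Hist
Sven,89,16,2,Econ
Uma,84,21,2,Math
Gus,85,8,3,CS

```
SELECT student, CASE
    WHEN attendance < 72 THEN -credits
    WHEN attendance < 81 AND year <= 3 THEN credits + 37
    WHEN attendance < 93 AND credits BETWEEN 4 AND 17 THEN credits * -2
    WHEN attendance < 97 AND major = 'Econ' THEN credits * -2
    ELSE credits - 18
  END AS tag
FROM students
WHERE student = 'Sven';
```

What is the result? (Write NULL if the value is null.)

-32

student = Sven: attendance=89, credits=16, year=2, major=Econ.
attendance < 72 → false
attendance < 81 AND year <= 3 → false
attendance < 93 AND credits BETWEEN 4 AND 17 → true → -32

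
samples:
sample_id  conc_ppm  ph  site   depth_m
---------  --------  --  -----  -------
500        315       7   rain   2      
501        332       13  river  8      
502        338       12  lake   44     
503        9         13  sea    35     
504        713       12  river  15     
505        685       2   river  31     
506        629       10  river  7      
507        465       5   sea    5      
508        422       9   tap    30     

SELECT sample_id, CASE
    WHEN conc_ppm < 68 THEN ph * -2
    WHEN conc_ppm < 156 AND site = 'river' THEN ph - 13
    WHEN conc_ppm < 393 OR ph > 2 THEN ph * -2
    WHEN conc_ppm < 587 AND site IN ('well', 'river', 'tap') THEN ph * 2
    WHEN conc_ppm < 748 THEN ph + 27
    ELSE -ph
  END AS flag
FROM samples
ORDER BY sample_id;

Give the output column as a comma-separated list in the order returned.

sample_id=500: conc_ppm < 393 OR ph > 2 → -14
sample_id=501: conc_ppm < 393 OR ph > 2 → -26
sample_id=502: conc_ppm < 393 OR ph > 2 → -24
sample_id=503: conc_ppm < 68 → -26
sample_id=504: conc_ppm < 393 OR ph > 2 → -24
sample_id=505: conc_ppm < 748 → 29
sample_id=506: conc_ppm < 393 OR ph > 2 → -20
sample_id=507: conc_ppm < 393 OR ph > 2 → -10
sample_id=508: conc_ppm < 393 OR ph > 2 → -18

-14, -26, -24, -26, -24, 29, -20, -10, -18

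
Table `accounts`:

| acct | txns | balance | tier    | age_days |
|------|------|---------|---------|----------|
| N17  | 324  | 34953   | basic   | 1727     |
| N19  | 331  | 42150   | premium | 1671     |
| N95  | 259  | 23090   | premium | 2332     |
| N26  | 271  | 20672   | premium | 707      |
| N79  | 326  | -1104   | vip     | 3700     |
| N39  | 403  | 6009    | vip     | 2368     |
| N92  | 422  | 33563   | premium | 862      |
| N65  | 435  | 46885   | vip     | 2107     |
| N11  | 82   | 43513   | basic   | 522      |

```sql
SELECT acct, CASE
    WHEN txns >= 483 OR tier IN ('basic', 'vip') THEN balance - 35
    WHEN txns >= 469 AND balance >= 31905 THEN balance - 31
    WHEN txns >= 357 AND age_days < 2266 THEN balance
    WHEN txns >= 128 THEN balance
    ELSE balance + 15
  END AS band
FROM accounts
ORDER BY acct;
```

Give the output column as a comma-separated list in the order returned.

43478, 34918, 42150, 20672, 5974, 46850, -1139, 33563, 23090

acct=N11: txns >= 483 OR tier IN ('basic', 'vip') → 43478
acct=N17: txns >= 483 OR tier IN ('basic', 'vip') → 34918
acct=N19: txns >= 128 → 42150
acct=N26: txns >= 128 → 20672
acct=N39: txns >= 483 OR tier IN ('basic', 'vip') → 5974
acct=N65: txns >= 483 OR tier IN ('basic', 'vip') → 46850
acct=N79: txns >= 483 OR tier IN ('basic', 'vip') → -1139
acct=N92: txns >= 357 AND age_days < 2266 → 33563
acct=N95: txns >= 128 → 23090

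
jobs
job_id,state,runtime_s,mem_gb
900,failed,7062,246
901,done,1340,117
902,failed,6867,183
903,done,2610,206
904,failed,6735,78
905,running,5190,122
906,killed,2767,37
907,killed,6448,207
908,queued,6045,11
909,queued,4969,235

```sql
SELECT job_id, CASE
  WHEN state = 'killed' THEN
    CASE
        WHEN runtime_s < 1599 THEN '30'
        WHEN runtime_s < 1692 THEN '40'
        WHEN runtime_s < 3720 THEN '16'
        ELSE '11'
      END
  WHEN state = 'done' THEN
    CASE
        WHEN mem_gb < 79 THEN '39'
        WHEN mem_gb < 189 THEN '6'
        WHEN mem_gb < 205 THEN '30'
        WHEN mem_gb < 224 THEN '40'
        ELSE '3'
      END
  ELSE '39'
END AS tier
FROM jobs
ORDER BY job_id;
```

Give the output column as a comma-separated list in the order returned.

39, 6, 39, 40, 39, 39, 16, 11, 39, 39

job_id=900: state='failed' → outer ELSE → 39
job_id=901: state='done' → inner[mem_gb < 189] → 6
job_id=902: state='failed' → outer ELSE → 39
job_id=903: state='done' → inner[mem_gb < 224] → 40
job_id=904: state='failed' → outer ELSE → 39
job_id=905: state='running' → outer ELSE → 39
job_id=906: state='killed' → inner[runtime_s < 3720] → 16
job_id=907: state='killed' → inner[ELSE] → 11
job_id=908: state='queued' → outer ELSE → 39
job_id=909: state='queued' → outer ELSE → 39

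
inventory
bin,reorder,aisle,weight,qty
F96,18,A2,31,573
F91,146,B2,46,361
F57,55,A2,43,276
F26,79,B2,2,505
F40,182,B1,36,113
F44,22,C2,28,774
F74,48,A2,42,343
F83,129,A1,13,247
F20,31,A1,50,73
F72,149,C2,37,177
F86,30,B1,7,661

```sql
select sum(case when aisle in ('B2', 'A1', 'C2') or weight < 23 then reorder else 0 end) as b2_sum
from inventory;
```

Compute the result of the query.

586

bin=F96: ✗
bin=F91: ✓ → 146
bin=F57: ✗
bin=F26: ✓ → 79
bin=F40: ✗
bin=F44: ✓ → 22
bin=F74: ✗
bin=F83: ✓ → 129
bin=F20: ✓ → 31
bin=F72: ✓ → 149
bin=F86: ✓ → 30
b2_sum = 146 + 79 + 22 + 129 + 31 + 149 + 30 = 586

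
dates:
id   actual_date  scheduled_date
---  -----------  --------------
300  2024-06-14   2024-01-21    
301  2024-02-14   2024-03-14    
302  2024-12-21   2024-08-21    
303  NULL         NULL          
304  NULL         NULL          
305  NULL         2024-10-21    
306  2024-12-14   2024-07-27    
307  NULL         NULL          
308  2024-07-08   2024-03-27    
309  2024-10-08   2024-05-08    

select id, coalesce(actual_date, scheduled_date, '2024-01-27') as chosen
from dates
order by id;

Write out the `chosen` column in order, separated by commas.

2024-06-14, 2024-02-14, 2024-12-21, 2024-01-27, 2024-01-27, 2024-10-21, 2024-12-14, 2024-01-27, 2024-07-08, 2024-10-08

id=300: actual_date=2024-06-14 → 2024-06-14
id=301: actual_date=2024-02-14 → 2024-02-14
id=302: actual_date=2024-12-21 → 2024-12-21
id=303: actual_date=NULL, scheduled_date=NULL, → literal 2024-01-27 → 2024-01-27
id=304: actual_date=NULL, scheduled_date=NULL, → literal 2024-01-27 → 2024-01-27
id=305: actual_date=NULL, scheduled_date=2024-10-21 → 2024-10-21
id=306: actual_date=2024-12-14 → 2024-12-14
id=307: actual_date=NULL, scheduled_date=NULL, → literal 2024-01-27 → 2024-01-27
id=308: actual_date=2024-07-08 → 2024-07-08
id=309: actual_date=2024-10-08 → 2024-10-08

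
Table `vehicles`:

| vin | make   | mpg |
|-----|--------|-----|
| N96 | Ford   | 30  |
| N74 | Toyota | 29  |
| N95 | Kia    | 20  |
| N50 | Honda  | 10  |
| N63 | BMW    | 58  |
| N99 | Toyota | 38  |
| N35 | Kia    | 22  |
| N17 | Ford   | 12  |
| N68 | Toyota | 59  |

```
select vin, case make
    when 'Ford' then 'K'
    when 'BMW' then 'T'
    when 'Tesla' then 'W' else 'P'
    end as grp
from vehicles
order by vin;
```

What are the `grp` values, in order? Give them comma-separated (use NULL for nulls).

vin=N17: make='Ford' → K
vin=N35: ELSE → P
vin=N50: ELSE → P
vin=N63: make='BMW' → T
vin=N68: ELSE → P
vin=N74: ELSE → P
vin=N95: ELSE → P
vin=N96: make='Ford' → K
vin=N99: ELSE → P

K, P, P, T, P, P, P, K, P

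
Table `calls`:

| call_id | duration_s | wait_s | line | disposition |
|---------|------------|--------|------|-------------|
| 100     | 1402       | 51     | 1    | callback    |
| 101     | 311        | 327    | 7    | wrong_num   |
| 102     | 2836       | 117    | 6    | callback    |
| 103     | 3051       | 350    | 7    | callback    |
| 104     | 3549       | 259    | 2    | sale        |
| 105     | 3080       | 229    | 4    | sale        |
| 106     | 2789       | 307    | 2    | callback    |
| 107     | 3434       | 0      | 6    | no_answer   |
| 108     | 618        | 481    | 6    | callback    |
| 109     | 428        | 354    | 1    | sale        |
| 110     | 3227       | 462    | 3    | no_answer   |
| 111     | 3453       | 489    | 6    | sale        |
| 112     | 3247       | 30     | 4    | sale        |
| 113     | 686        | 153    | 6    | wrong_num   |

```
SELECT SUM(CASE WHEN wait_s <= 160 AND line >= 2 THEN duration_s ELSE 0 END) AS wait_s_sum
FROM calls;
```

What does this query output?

call_id=100: ✗
call_id=101: ✗
call_id=102: ✓ → 2836
call_id=103: ✗
call_id=104: ✗
call_id=105: ✗
call_id=106: ✗
call_id=107: ✓ → 3434
call_id=108: ✗
call_id=109: ✗
call_id=110: ✗
call_id=111: ✗
call_id=112: ✓ → 3247
call_id=113: ✓ → 686
wait_s_sum = 2836 + 3434 + 3247 + 686 = 10203

10203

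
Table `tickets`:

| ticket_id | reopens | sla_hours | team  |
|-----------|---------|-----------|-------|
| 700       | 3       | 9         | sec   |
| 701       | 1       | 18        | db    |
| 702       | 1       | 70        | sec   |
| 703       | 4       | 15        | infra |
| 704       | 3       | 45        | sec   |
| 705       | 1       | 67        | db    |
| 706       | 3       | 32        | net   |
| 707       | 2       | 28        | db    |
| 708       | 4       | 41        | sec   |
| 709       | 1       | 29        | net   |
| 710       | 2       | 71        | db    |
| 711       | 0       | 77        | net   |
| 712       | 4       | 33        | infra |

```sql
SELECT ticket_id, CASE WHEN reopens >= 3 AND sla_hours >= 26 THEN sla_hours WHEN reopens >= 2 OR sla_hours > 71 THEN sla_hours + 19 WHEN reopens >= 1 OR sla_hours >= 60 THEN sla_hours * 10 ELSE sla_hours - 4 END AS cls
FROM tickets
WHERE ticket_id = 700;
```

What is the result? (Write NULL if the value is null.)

28

ticket_id = 700: reopens=3, sla_hours=9, team=sec.
reopens >= 3 AND sla_hours >= 26 → false
reopens >= 2 OR sla_hours > 71 → true → 28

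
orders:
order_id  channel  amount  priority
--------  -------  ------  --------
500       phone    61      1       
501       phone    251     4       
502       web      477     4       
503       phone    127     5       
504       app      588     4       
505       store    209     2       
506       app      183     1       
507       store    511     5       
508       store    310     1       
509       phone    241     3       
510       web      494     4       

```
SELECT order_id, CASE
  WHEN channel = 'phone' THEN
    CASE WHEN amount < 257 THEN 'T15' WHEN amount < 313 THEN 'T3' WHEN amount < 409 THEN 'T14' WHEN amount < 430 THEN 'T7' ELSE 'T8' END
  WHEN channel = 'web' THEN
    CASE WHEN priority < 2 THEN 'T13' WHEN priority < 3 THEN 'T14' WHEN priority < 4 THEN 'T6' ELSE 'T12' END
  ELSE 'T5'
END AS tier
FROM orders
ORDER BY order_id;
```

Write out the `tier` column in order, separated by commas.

T15, T15, T12, T15, T5, T5, T5, T5, T5, T15, T12

order_id=500: channel='phone' → inner[amount < 257] → T15
order_id=501: channel='phone' → inner[amount < 257] → T15
order_id=502: channel='web' → inner[ELSE] → T12
order_id=503: channel='phone' → inner[amount < 257] → T15
order_id=504: channel='app' → outer ELSE → T5
order_id=505: channel='store' → outer ELSE → T5
order_id=506: channel='app' → outer ELSE → T5
order_id=507: channel='store' → outer ELSE → T5
order_id=508: channel='store' → outer ELSE → T5
order_id=509: channel='phone' → inner[amount < 257] → T15
order_id=510: channel='web' → inner[ELSE] → T12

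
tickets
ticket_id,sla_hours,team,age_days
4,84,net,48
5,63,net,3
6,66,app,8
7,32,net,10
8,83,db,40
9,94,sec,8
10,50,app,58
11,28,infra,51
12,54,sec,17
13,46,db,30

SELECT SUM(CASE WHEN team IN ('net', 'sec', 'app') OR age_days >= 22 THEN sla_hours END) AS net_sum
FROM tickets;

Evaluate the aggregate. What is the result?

ticket_id=4: ✓ → 84
ticket_id=5: ✓ → 63
ticket_id=6: ✓ → 66
ticket_id=7: ✓ → 32
ticket_id=8: ✓ → 83
ticket_id=9: ✓ → 94
ticket_id=10: ✓ → 50
ticket_id=11: ✓ → 28
ticket_id=12: ✓ → 54
ticket_id=13: ✓ → 46
net_sum = 84 + 63 + 66 + 32 + 83 + 94 + 50 + 28 + 54 + 46 = 600

600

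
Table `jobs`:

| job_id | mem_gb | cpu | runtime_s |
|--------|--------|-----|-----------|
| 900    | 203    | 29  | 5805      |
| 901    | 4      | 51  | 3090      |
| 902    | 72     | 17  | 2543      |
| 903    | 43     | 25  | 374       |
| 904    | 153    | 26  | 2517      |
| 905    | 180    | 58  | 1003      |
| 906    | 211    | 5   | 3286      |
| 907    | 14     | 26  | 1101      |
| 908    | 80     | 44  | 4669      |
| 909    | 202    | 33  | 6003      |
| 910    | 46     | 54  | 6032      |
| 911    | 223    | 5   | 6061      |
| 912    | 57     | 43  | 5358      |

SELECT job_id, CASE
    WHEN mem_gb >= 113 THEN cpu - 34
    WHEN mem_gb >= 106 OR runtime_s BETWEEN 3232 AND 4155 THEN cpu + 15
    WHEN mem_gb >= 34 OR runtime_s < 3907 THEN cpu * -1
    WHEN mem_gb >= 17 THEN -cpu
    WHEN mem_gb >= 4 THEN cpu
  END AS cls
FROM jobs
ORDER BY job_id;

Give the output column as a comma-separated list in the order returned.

-5, -51, -17, -25, -8, 24, -29, -26, -44, -1, -54, -29, -43

job_id=900: mem_gb >= 113 → -5
job_id=901: mem_gb >= 34 OR runtime_s < 3907 → -51
job_id=902: mem_gb >= 34 OR runtime_s < 3907 → -17
job_id=903: mem_gb >= 34 OR runtime_s < 3907 → -25
job_id=904: mem_gb >= 113 → -8
job_id=905: mem_gb >= 113 → 24
job_id=906: mem_gb >= 113 → -29
job_id=907: mem_gb >= 34 OR runtime_s < 3907 → -26
job_id=908: mem_gb >= 34 OR runtime_s < 3907 → -44
job_id=909: mem_gb >= 113 → -1
job_id=910: mem_gb >= 34 OR runtime_s < 3907 → -54
job_id=911: mem_gb >= 113 → -29
job_id=912: mem_gb >= 34 OR runtime_s < 3907 → -43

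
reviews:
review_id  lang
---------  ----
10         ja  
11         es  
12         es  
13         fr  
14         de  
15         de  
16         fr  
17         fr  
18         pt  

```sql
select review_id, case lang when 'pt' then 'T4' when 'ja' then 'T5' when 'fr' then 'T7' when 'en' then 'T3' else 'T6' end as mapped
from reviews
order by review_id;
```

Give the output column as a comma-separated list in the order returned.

review_id=10: lang='ja' → T5
review_id=11: ELSE → T6
review_id=12: ELSE → T6
review_id=13: lang='fr' → T7
review_id=14: ELSE → T6
review_id=15: ELSE → T6
review_id=16: lang='fr' → T7
review_id=17: lang='fr' → T7
review_id=18: lang='pt' → T4

T5, T6, T6, T7, T6, T6, T7, T7, T4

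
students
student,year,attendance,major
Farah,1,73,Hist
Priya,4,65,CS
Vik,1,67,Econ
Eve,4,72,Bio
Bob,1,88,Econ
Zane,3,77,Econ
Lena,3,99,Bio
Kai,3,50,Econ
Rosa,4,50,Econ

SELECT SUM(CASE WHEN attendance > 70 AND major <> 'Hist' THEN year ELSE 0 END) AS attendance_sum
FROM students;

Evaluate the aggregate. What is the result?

student=Farah: ✗
student=Priya: ✗
student=Vik: ✗
student=Eve: ✓ → 4
student=Bob: ✓ → 1
student=Zane: ✓ → 3
student=Lena: ✓ → 3
student=Kai: ✗
student=Rosa: ✗
attendance_sum = 4 + 1 + 3 + 3 = 11

11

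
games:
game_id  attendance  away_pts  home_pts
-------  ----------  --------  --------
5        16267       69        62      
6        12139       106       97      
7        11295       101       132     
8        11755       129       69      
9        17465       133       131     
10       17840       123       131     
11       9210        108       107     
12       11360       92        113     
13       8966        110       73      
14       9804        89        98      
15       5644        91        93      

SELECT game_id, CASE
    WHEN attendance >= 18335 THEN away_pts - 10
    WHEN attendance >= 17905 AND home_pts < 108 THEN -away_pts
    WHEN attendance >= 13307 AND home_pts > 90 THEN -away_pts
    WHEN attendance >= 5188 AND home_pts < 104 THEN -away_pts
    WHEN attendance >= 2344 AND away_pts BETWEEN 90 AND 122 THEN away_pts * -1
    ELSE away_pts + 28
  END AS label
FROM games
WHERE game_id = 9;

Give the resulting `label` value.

-133

game_id = 9: attendance=17465, away_pts=133, home_pts=131.
attendance >= 18335 → false
attendance >= 17905 AND home_pts < 108 → false
attendance >= 13307 AND home_pts > 90 → true → -133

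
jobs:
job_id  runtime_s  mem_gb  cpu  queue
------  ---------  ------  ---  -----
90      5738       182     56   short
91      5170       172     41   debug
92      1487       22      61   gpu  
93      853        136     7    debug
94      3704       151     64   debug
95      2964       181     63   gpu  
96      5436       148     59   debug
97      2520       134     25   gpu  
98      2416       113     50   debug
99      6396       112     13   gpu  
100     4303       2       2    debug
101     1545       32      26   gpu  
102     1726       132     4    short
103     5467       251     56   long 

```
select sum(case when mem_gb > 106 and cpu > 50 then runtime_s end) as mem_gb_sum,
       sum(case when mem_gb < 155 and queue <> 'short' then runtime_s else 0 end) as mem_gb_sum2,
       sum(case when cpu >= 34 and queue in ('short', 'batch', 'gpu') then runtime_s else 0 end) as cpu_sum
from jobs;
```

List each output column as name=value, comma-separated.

[mem_gb_sum: mem_gb > 106 and cpu > 50]
job_id=90: ✓ → 5738
job_id=91: ✗
job_id=92: ✗
job_id=93: ✗
job_id=94: ✓ → 3704
job_id=95: ✓ → 2964
job_id=96: ✓ → 5436
job_id=97: ✗
job_id=98: ✗
job_id=99: ✗
job_id=100: ✗
job_id=101: ✗
job_id=102: ✗
job_id=103: ✓ → 5467
mem_gb_sum = 5738 + 3704 + 2964 + 5436 + 5467 = 23309
—
[mem_gb_sum2: mem_gb < 155 and queue <> 'short']
job_id=90: ✗
job_id=91: ✗
job_id=92: ✓ → 1487
job_id=93: ✓ → 853
job_id=94: ✓ → 3704
job_id=95: ✗
job_id=96: ✓ → 5436
job_id=97: ✓ → 2520
job_id=98: ✓ → 2416
job_id=99: ✓ → 6396
job_id=100: ✓ → 4303
job_id=101: ✓ → 1545
job_id=102: ✗
job_id=103: ✗
mem_gb_sum2 = 1487 + 853 + 3704 + 5436 + 2520 + 2416 + 6396 + 4303 + 1545 = 28660
—
[cpu_sum: cpu >= 34 and queue in ('short', 'batch', 'gpu')]
job_id=90: ✓ → 5738
job_id=91: ✗
job_id=92: ✓ → 1487
job_id=93: ✗
job_id=94: ✗
job_id=95: ✓ → 2964
job_id=96: ✗
job_id=97: ✗
job_id=98: ✗
job_id=99: ✗
job_id=100: ✗
job_id=101: ✗
job_id=102: ✗
job_id=103: ✗
cpu_sum = 5738 + 1487 + 2964 = 10189

mem_gb_sum=23309, mem_gb_sum2=28660, cpu_sum=10189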